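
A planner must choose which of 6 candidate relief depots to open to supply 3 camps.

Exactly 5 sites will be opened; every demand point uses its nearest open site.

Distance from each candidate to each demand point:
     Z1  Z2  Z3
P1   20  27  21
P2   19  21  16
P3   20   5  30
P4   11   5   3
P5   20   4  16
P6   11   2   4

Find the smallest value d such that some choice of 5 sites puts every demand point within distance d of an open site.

Open {P1, P2, P3, P4, P5}.
  Farthest demand point is Z1 at distance 11 (to P4); all others are ≤ 11.
With {P1, P2, P3, P4, P6} the worst case is 11.
With {P1, P2, P3, P5, P6} the worst case is 11.
No size-5 selection achieves below 11.

11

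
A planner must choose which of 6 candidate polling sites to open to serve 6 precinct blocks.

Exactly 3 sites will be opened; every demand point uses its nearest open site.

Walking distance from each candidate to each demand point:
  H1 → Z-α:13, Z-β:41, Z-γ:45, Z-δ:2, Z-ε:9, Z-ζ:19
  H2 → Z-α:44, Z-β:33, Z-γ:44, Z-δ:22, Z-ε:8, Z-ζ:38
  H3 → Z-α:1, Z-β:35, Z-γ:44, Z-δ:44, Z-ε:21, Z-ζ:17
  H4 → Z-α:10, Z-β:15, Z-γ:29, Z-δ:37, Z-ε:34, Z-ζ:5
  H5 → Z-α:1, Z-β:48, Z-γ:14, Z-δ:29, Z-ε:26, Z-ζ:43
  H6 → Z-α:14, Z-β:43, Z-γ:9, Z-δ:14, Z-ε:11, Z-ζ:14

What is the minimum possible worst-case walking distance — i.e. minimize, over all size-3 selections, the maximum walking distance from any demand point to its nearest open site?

Open {H1, H4, H5}.
  Farthest demand point is Z-β at walking distance 15 (to H4); all others are ≤ 15.
With {H1, H4, H6} the worst case is 15.
With {H2, H4, H6} the worst case is 15.
No size-3 selection achieves below 15.

15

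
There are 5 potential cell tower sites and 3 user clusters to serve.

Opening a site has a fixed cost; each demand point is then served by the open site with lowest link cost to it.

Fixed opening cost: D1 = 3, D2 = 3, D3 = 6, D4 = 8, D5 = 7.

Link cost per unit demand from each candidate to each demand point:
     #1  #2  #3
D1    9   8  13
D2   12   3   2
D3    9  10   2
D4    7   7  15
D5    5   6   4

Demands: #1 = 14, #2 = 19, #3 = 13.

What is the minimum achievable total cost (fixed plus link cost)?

163

Open {D2, D5}: assign each demand point to its cheapest open site.
  #1→D5 14×5=70, #2→D2 19×3=57, #3→D2 13×2=26
  link cost 153, fixed 10 → total 163.
Compare {D1, D2, D5}: link cost 153 + fixed 13 = 166.
Compare {D2, D3, D5}: link cost 153 + fixed 16 = 169.
Compare {D2, D4, D5}: link cost 153 + fixed 18 = 171.
All other subsets cost ≥ 166. Minimum total cost: 163.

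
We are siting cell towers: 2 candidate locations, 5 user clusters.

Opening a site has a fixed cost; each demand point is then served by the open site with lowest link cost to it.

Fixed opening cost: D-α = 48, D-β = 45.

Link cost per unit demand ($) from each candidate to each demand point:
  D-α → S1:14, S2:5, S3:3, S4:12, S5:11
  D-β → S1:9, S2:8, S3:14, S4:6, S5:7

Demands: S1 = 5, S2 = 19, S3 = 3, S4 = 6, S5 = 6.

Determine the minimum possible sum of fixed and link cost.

320

Open {D-α, D-β}: assign each demand point to its cheapest open site.
  S1→D-β 5×9=45, S2→D-α 19×5=95, S3→D-α 3×3=9, S4→D-β 6×6=36, S5→D-β 6×7=42
  link cost 227, fixed 93 → total 320.
Compare {D-α}: link cost 312 + fixed 48 = 360.
Compare {D-β}: link cost 317 + fixed 45 = 362.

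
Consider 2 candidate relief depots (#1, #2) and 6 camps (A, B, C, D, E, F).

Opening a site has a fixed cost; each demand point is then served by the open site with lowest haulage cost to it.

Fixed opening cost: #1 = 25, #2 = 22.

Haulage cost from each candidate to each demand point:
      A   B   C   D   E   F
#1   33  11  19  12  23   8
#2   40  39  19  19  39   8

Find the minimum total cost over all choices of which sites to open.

Open {#1}: assign each demand point to its cheapest open site.
  A→#1 33, B→#1 11, C→#1 19, D→#1 12, E→#1 23, F→#1 8
  haulage cost 106, fixed 25 → total 131.
Compare {#1, #2}: haulage cost 106 + fixed 47 = 153.
Compare {#2}: haulage cost 164 + fixed 22 = 186.

131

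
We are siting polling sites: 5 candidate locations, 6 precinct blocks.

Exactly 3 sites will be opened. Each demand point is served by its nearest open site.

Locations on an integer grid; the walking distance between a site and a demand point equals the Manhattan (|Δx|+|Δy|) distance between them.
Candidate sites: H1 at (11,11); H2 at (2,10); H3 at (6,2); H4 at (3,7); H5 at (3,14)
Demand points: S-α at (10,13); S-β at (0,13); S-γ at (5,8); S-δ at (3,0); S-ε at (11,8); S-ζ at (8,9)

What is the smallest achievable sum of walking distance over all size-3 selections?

25

Open {H1, H4, H5}.
  S-α→H1 3, S-β→H5 4, S-γ→H4 3, S-δ→H4 7, S-ε→H1 3, S-ζ→H1 5  ⇒ total 25.
Compare {H1, H2, H3}: total 26.
Compare {H1, H2, H4}: total 26.
No size-3 selection does better; minimum is 25.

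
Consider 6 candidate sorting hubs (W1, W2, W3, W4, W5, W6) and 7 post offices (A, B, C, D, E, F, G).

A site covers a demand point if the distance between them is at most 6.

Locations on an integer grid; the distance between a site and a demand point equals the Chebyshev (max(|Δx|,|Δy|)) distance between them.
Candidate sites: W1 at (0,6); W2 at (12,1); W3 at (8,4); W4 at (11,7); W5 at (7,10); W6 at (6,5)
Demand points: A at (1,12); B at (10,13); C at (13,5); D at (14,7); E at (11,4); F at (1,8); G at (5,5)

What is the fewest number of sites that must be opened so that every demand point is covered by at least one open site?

2

Coverage sets (demand points within 6 of each site):
  W1: {A, F, G}
  W2: {C, D, E}
  W3: {C, D, E, G}
  W4: {B, C, D, E, G}
  W5: {A, B, C, E, F, G}
  W6: {E, F, G}
No single site covers all 7 demand points.
But {W1, W4} covers everything, so the minimum is 2.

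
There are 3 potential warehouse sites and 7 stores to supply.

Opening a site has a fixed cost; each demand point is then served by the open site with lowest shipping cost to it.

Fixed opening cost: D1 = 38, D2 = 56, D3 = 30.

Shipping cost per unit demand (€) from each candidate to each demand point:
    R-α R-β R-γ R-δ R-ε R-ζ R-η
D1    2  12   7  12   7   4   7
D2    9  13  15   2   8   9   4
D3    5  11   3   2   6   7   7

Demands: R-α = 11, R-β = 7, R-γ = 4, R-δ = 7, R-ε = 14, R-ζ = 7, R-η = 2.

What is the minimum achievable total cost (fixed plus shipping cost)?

319

Open {D1, D3}: assign each demand point to its cheapest open site.
  R-α→D1 11×2=22, R-β→D3 7×11=77, R-γ→D3 4×3=12, R-δ→D3 7×2=14, R-ε→D3 14×6=84, R-ζ→D1 7×4=28, R-η→D1 2×7=14
  shipping cost 251, fixed 68 → total 319.
Compare {D3}: shipping cost 305 + fixed 30 = 335.
Compare {D1, D2, D3}: shipping cost 245 + fixed 124 = 369.
Compare {D1, D2}: shipping cost 282 + fixed 94 = 376.
All other subsets cost ≥ 335. Minimum total cost: 319.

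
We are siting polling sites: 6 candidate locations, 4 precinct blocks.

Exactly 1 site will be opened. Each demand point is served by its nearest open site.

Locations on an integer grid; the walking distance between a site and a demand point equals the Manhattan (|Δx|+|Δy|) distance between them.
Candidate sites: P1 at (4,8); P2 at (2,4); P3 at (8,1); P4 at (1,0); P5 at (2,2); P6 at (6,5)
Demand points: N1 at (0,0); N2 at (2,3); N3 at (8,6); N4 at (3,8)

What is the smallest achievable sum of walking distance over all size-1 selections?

Open {P2}.
  N1→P2 6, N2→P2 1, N3→P2 8, N4→P2 5  ⇒ total 20.
Compare {P5}: total 22.
Compare {P1}: total 26.
No size-1 selection does better; minimum is 20.

20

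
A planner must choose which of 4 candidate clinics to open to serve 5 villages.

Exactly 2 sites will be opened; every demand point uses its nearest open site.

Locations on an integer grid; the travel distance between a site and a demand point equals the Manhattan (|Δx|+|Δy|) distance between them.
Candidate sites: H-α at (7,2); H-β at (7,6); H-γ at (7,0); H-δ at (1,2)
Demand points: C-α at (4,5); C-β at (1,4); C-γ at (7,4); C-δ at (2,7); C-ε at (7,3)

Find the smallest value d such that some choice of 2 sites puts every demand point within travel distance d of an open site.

6

Open {H-α, H-δ}.
  Farthest demand point is C-α at travel distance 6 (to H-α); all others are ≤ 6.
With {H-β, H-δ} the worst case is 6.
With {H-γ, H-δ} the worst case is 6.
No size-2 selection achieves below 6.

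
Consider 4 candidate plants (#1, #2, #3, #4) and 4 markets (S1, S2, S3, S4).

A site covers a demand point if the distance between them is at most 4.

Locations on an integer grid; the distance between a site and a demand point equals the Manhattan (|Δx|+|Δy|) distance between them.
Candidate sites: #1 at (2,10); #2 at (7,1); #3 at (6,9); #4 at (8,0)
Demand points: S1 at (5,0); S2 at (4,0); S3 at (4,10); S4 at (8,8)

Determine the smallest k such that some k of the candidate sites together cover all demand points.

2

Coverage sets (demand points within 4 of each site):
  #1: {S3}
  #2: {S1, S2}
  #3: {S3, S4}
  #4: {S1, S2}
No single site covers all 4 demand points.
But {#2, #3} covers everything, so the minimum is 2.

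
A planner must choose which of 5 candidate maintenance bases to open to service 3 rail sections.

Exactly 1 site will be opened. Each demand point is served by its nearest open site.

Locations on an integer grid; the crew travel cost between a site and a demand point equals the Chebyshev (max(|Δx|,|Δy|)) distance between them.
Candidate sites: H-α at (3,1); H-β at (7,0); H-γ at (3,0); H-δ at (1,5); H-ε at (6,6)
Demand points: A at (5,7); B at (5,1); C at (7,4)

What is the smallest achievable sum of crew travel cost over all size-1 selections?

Open {H-ε}.
  A→H-ε 1, B→H-ε 5, C→H-ε 2  ⇒ total 8.
Compare {H-α}: total 12.
Compare {H-β}: total 13.
No size-1 selection does better; minimum is 8.

8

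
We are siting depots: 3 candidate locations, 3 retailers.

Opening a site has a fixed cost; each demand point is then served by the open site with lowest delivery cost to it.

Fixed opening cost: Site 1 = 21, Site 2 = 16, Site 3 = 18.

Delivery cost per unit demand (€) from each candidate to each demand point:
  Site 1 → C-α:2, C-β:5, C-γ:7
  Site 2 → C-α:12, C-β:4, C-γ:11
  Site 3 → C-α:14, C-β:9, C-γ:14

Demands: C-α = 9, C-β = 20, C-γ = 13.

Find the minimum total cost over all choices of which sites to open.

226

Open {Site 1, Site 2}: assign each demand point to its cheapest open site.
  C-α→Site 1 9×2=18, C-β→Site 2 20×4=80, C-γ→Site 1 13×7=91
  delivery cost 189, fixed 37 → total 226.
Compare {Site 1}: delivery cost 209 + fixed 21 = 230.
Compare {Site 1, Site 2, Site 3}: delivery cost 189 + fixed 55 = 244.
Compare {Site 1, Site 3}: delivery cost 209 + fixed 39 = 248.
All other subsets cost ≥ 230. Minimum total cost: 226.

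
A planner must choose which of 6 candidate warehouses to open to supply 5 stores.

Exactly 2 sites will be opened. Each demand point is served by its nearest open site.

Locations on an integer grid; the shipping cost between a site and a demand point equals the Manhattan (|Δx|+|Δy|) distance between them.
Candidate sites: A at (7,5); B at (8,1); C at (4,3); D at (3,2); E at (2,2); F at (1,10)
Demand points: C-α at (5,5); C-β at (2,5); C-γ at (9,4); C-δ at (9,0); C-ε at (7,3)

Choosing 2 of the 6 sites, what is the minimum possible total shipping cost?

14

Open {A, B}.
  C-α→A 2, C-β→A 5, C-γ→A 3, C-δ→B 2, C-ε→A 2  ⇒ total 14.
Compare {B, C}: total 16.
Compare {A, E}: total 17.
No size-2 selection does better; minimum is 14.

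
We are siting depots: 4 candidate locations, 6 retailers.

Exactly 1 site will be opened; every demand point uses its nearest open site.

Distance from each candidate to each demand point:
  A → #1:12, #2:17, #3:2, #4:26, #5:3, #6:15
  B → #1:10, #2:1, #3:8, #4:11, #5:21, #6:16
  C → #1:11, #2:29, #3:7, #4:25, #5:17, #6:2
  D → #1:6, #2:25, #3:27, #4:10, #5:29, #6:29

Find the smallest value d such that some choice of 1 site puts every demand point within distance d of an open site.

21

Open {B}.
  Farthest demand point is #5 at distance 21 (to B); all others are ≤ 21.
With {A} the worst case is 26.
With {C} the worst case is 29.
No size-1 selection achieves below 21.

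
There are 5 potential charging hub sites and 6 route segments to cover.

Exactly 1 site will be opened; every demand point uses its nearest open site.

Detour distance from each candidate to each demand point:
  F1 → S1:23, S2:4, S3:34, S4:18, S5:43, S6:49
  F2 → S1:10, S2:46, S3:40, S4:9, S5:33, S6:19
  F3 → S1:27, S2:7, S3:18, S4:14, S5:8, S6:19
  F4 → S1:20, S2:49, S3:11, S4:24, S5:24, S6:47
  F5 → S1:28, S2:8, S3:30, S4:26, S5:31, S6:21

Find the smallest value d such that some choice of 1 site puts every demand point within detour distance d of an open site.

Open {F3}.
  Farthest demand point is S1 at detour distance 27 (to F3); all others are ≤ 27.
With {F5} the worst case is 31.
With {F2} the worst case is 46.
No size-1 selection achieves below 27.

27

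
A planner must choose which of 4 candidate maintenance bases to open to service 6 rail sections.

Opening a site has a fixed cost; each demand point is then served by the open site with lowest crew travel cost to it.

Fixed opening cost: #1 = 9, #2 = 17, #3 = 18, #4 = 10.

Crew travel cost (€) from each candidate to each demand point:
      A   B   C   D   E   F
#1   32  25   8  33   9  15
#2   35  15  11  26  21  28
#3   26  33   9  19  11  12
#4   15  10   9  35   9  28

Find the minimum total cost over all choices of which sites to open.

102

Open {#3, #4}: assign each demand point to its cheapest open site.
  A→#4 15, B→#4 10, C→#3 9, D→#3 19, E→#4 9, F→#3 12
  crew travel cost 74, fixed 28 → total 102.
Compare {#1, #4}: crew travel cost 90 + fixed 19 = 109.
Compare {#1, #3, #4}: crew travel cost 73 + fixed 37 = 110.
Compare {#4}: crew travel cost 106 + fixed 10 = 116.
All other subsets cost ≥ 109. Minimum total cost: 102.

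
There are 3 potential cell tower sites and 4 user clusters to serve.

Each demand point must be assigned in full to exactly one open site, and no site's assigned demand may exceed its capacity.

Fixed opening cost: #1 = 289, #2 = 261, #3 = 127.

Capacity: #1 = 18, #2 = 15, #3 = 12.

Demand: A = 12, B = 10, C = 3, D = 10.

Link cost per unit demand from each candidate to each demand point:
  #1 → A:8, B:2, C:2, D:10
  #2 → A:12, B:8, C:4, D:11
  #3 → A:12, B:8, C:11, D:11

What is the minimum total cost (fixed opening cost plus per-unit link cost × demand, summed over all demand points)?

957

Open {#1, #2, #3}; cheapest assignment that respects the capacities:
  #1 (cap 18, load 13): B, C — cost 10×2 + 3×2 = 26
  #2 (cap 15, load 12): A — cost 12×12 = 144
  #3 (cap 12, load 10): D — cost 10×11 = 110
  Shipping 280, fixed 677 → total 957.
  Any other capacity-feasible assignment to {#1, #2, #3} ships for at least 280.
Total demand is 35 and no other set of sites has combined capacity ≥ 35, so {#1, #2, #3} is the only feasible choice of open sites. Minimum: 957.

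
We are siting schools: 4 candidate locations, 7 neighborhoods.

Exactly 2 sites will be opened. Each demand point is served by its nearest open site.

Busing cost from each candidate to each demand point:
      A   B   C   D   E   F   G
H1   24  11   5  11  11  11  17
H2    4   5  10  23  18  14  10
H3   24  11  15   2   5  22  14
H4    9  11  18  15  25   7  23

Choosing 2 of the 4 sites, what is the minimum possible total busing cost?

Open {H2, H3}.
  A→H2 4, B→H2 5, C→H2 10, D→H3 2, E→H3 5, F→H2 14, G→H2 10  ⇒ total 50.
Compare {H1, H2}: total 57.
Compare {H3, H4}: total 63.
No size-2 selection does better; minimum is 50.

50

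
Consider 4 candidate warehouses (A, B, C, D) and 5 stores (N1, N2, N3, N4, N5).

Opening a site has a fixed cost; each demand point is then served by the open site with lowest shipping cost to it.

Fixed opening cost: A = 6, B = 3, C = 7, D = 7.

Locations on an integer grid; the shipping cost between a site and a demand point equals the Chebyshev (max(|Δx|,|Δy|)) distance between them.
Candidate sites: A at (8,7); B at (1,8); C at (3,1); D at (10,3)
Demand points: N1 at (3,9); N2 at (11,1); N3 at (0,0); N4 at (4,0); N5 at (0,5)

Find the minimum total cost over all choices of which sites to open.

27

Open {B, C}: assign each demand point to its cheapest open site.
  N1→B 2, N2→C 8, N3→C 3, N4→C 1, N5→B 3
  shipping cost 17, fixed 10 → total 27.
Compare {B, C, D}: shipping cost 11 + fixed 17 = 28.
Compare {C}: shipping cost 24 + fixed 7 = 31.
Compare {B, D}: shipping cost 21 + fixed 10 = 31.
All other subsets cost ≥ 28. Minimum total cost: 27.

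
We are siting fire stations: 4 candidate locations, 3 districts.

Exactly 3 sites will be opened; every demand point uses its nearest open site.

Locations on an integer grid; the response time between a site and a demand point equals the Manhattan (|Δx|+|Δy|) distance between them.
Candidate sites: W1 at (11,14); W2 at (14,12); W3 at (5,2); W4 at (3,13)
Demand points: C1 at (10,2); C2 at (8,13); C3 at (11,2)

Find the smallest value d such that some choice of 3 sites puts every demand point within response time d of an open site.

Open {W1, W2, W3}.
  Farthest demand point is C3 at response time 6 (to W3); all others are ≤ 6.
With {W1, W3, W4} the worst case is 6.
With {W2, W3, W4} the worst case is 6.
No size-3 selection achieves below 6.

6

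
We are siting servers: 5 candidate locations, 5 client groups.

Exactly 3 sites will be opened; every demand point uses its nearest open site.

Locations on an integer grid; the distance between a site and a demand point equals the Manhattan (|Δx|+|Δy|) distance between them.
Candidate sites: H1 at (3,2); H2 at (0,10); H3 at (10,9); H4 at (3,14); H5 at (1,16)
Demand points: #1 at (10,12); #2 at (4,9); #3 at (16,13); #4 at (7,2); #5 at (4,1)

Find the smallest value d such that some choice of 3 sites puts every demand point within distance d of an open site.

Open {H1, H2, H3}.
  Farthest demand point is #3 at distance 10 (to H3); all others are ≤ 10.
With {H1, H3, H4} the worst case is 10.
With {H1, H3, H5} the worst case is 10.
No size-3 selection achieves below 10.

10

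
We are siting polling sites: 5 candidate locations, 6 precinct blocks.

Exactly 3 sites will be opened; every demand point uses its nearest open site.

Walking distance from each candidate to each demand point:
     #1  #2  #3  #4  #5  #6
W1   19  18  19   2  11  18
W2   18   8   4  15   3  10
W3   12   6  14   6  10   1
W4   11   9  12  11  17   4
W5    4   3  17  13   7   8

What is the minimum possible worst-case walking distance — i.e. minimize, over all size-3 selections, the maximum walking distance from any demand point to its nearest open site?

Open {W2, W3, W5}.
  Farthest demand point is #4 at walking distance 6 (to W3); all others are ≤ 6.
With {W1, W2, W5} the worst case is 8.
With {W1, W2, W4} the worst case is 11.
No size-3 selection achieves below 6.

6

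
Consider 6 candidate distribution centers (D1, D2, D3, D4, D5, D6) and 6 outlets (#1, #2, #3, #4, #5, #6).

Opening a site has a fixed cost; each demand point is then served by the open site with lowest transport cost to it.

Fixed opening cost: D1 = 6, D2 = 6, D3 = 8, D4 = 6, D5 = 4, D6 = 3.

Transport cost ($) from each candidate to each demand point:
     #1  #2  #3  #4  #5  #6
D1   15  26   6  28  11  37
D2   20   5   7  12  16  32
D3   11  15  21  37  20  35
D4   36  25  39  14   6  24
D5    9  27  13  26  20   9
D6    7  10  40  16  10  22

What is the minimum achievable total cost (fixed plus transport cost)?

63

Open {D2, D5, D6}: assign each demand point to its cheapest open site.
  #1→D6 7, #2→D2 5, #3→D2 7, #4→D2 12, #5→D6 10, #6→D5 9
  transport cost 50, fixed 13 → total 63.
Compare {D2, D4, D5}: transport cost 48 + fixed 16 = 64.
Compare {D2, D4, D5, D6}: transport cost 46 + fixed 19 = 65.
Compare {D2, D5}: transport cost 58 + fixed 10 = 68.
All other subsets cost ≥ 64. Minimum total cost: 63.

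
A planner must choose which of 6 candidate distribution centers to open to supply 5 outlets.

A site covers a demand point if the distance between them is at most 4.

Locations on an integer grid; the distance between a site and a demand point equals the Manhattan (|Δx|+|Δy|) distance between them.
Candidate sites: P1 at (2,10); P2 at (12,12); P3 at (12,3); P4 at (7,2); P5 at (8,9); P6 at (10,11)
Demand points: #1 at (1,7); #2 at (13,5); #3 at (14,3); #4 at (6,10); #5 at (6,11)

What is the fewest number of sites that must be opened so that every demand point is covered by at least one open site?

Coverage sets (demand points within 4 of each site):
  P1: {#1, #4}
  P2: {}
  P3: {#2, #3}
  P4: {}
  P5: {#4, #5}
  P6: {#5}
No 2 sites suffice: every size-2 union leaves at least one demand point uncovered.
But {P1, P3, P5} covers everything, so the minimum is 3.

3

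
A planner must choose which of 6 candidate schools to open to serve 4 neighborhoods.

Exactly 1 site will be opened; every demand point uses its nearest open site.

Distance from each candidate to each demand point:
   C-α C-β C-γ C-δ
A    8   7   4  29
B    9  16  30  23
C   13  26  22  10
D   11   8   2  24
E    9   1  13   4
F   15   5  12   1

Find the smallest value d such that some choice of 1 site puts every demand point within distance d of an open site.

13

Open {E}.
  Farthest demand point is C-γ at distance 13 (to E); all others are ≤ 13.
With {F} the worst case is 15.
With {D} the worst case is 24.
No size-1 selection achieves below 13.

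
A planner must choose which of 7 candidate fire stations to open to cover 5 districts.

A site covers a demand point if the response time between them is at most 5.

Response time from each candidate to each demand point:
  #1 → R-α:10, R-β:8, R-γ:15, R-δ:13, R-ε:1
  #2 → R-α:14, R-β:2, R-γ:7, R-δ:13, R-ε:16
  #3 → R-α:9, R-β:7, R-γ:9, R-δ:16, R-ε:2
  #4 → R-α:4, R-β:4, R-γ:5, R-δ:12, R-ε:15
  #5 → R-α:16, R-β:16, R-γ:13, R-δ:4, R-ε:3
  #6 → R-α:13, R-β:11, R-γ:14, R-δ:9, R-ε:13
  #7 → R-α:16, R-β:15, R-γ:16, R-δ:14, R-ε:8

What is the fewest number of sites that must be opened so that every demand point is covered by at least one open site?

2

Coverage sets (demand points within 5 of each site):
  #1: {R-ε}
  #2: {R-β}
  #3: {R-ε}
  #4: {R-α, R-β, R-γ}
  #5: {R-δ, R-ε}
  #6: {}
  #7: {}
No single site covers all 5 demand points.
But {#4, #5} covers everything, so the minimum is 2.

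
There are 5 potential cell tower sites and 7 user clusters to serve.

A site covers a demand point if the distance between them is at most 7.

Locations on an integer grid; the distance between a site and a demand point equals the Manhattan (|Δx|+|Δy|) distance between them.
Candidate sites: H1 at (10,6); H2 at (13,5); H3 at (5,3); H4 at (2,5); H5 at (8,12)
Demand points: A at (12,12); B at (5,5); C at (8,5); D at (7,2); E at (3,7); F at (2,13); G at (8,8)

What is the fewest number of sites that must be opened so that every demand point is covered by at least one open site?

Coverage sets (demand points within 7 of each site):
  H1: {B, C, D, G}
  H2: {C}
  H3: {B, C, D, E}
  H4: {B, C, E}
  H5: {A, C, F, G}
No single site covers all 7 demand points.
But {H3, H5} covers everything, so the minimum is 2.

2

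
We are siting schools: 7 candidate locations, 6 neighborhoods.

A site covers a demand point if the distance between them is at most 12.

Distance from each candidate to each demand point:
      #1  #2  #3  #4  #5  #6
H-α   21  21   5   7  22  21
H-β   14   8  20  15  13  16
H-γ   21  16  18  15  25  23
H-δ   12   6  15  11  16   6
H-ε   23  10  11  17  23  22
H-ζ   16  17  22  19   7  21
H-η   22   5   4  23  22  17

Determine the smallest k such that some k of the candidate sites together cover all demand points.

3

Coverage sets (demand points within 12 of each site):
  H-α: {#3, #4}
  H-β: {#2}
  H-γ: {}
  H-δ: {#1, #2, #4, #6}
  H-ε: {#2, #3}
  H-ζ: {#5}
  H-η: {#2, #3}
No 2 sites suffice: every size-2 union leaves at least one demand point uncovered.
But {H-α, H-δ, H-ζ} covers everything, so the minimum is 3.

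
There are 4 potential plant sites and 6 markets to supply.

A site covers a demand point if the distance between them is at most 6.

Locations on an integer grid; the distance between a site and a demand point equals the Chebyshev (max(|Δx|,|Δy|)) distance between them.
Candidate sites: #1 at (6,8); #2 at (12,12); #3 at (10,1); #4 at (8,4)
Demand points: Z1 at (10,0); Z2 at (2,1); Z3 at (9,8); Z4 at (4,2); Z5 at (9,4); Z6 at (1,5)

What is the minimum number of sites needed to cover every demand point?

2

Coverage sets (demand points within 6 of each site):
  #1: {Z3, Z4, Z5, Z6}
  #2: {Z3}
  #3: {Z1, Z4, Z5}
  #4: {Z1, Z2, Z3, Z4, Z5}
No single site covers all 6 demand points.
But {#1, #4} covers everything, so the minimum is 2.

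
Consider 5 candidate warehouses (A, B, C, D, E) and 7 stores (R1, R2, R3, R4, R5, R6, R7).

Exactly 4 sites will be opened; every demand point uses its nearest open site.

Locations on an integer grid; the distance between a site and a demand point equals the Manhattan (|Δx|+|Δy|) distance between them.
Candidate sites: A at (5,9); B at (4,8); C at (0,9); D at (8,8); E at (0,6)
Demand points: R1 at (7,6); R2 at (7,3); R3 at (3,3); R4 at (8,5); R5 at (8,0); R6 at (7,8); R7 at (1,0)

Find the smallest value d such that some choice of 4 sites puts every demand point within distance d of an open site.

8

Open {A, B, D, E}.
  Farthest demand point is R5 at distance 8 (to D); all others are ≤ 8.
With {A, C, D, E} the worst case is 8.
With {B, C, D, E} the worst case is 8.
No size-4 selection achieves below 8.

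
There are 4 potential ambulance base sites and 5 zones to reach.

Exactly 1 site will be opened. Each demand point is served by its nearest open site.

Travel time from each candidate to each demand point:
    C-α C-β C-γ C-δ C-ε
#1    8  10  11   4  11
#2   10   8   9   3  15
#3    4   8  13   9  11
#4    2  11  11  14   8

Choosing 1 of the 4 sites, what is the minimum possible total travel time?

Open {#1}.
  C-α→#1 8, C-β→#1 10, C-γ→#1 11, C-δ→#1 4, C-ε→#1 11  ⇒ total 44.
Compare {#2}: total 45.
Compare {#3}: total 45.
No size-1 selection does better; minimum is 44.

44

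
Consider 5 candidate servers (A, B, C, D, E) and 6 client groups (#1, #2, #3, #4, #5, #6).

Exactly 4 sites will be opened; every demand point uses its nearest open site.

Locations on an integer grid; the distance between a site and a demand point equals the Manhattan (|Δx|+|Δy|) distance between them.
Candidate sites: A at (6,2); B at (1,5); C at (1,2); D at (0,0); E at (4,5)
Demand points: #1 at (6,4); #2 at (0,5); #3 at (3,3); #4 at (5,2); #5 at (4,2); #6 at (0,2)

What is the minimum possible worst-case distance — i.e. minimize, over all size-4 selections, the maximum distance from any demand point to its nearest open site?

Open {A, B, C, D}.
  Farthest demand point is #3 at distance 3 (to C); all others are ≤ 3.
With {A, B, C, E} the worst case is 3.
With {A, B, D, E} the worst case is 3.
No size-4 selection achieves below 3.

3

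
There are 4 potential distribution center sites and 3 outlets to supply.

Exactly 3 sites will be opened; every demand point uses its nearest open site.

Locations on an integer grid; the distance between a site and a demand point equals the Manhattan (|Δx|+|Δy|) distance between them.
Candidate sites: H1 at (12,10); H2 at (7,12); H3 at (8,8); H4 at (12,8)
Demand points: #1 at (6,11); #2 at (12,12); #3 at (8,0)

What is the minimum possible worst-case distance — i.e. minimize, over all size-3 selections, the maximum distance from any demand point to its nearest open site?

8

Open {H1, H2, H3}.
  Farthest demand point is #3 at distance 8 (to H3); all others are ≤ 8.
With {H1, H3, H4} the worst case is 8.
With {H2, H3, H4} the worst case is 8.
No size-3 selection achieves below 8.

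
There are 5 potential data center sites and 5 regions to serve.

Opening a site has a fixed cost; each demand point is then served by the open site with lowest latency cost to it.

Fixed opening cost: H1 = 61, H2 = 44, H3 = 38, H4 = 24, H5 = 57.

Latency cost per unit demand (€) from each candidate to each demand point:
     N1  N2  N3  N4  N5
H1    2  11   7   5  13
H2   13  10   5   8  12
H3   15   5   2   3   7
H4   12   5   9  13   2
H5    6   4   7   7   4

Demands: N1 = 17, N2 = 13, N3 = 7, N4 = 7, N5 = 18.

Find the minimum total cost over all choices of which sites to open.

293

Open {H1, H3, H4}: assign each demand point to its cheapest open site.
  N1→H1 17×2=34, N2→H3 13×5=65, N3→H3 7×2=14, N4→H3 7×3=21, N5→H4 18×2=36
  latency cost 170, fixed 123 → total 293.
Compare {H1, H4}: latency cost 219 + fixed 85 = 304.
Compare {H1, H2, H4}: latency cost 205 + fixed 129 = 334.
Compare {H1, H2, H3, H4}: latency cost 170 + fixed 167 = 337.
All other subsets cost ≥ 304. Minimum total cost: 293.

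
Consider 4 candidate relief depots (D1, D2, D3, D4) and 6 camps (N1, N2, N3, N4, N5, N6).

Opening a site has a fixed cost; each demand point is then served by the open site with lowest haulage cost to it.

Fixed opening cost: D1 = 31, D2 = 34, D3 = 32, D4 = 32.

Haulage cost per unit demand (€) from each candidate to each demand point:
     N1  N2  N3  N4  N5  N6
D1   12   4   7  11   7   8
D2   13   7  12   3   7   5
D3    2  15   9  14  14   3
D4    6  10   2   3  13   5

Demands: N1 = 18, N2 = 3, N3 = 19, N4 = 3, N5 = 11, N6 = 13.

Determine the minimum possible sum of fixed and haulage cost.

Open {D1, D3, D4}: assign each demand point to its cheapest open site.
  N1→D3 18×2=36, N2→D1 3×4=12, N3→D4 19×2=38, N4→D4 3×3=9, N5→D1 11×7=77, N6→D3 13×3=39
  haulage cost 211, fixed 95 → total 306.
Compare {D2, D3, D4}: haulage cost 220 + fixed 98 = 318.
Compare {D1, D2, D3, D4}: haulage cost 211 + fixed 129 = 340.
Compare {D3, D4}: haulage cost 295 + fixed 64 = 359.
All other subsets cost ≥ 318. Minimum total cost: 306.

306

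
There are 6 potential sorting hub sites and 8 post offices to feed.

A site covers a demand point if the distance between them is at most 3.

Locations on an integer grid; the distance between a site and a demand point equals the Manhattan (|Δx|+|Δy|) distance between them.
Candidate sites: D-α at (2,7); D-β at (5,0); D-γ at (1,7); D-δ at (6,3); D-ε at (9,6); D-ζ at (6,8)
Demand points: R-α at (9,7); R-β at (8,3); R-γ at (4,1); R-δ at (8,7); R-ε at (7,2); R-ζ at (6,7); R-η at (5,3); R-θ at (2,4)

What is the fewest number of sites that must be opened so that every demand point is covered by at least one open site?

Coverage sets (demand points within 3 of each site):
  D-α: {R-θ}
  D-β: {R-γ, R-η}
  D-γ: {}
  D-δ: {R-β, R-ε, R-η}
  D-ε: {R-α, R-δ}
  D-ζ: {R-δ, R-ζ}
No 4 sites suffice: every size-4 union leaves at least one demand point uncovered.
But {D-α, D-β, D-δ, D-ε, D-ζ} covers everything, so the minimum is 5.

5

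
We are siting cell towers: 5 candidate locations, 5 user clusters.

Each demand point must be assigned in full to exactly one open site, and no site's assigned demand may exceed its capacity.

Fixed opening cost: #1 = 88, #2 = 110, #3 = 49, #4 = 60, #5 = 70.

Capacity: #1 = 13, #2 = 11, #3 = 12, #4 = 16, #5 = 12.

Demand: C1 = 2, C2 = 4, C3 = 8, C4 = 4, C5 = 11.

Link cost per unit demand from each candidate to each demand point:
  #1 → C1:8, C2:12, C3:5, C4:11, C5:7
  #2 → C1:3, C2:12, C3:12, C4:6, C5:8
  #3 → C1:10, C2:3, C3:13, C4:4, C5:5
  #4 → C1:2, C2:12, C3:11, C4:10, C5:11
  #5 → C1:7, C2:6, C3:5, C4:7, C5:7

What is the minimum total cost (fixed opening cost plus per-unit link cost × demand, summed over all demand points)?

342

Open {#3, #4, #5}; cheapest assignment that respects the capacities:
  #3 (cap 12, load 11): C5 — cost 11×5 = 55
  #4 (cap 16, load 6): C1, C4 — cost 2×2 + 4×10 = 44
  #5 (cap 12, load 12): C2, C3 — cost 4×6 + 8×5 = 64
  Shipping 163, fixed 179 → total 342.
  Any other capacity-feasible assignment to {#3, #4, #5} ships for at least 163.
Compare {#1, #3, #5}: its best feasible assignment gives total 366.
Compare {#2, #3, #5}: its best feasible assignment gives total 378.
Every other set of open sites that can feasibly serve all demand totals ≥ 366 even under its best assignment. Minimum: 342.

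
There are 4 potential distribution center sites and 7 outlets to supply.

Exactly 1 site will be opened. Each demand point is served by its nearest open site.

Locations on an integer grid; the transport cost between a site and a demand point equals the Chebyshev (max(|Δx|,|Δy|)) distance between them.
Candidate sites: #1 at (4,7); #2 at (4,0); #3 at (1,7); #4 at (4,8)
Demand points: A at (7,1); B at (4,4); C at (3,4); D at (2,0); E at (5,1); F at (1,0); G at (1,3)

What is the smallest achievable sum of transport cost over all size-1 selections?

Open {#2}.
  A→#2 3, B→#2 4, C→#2 4, D→#2 2, E→#2 1, F→#2 3, G→#2 3  ⇒ total 20.
Compare {#1}: total 36.
Compare {#3}: total 36.
No size-1 selection does better; minimum is 20.

20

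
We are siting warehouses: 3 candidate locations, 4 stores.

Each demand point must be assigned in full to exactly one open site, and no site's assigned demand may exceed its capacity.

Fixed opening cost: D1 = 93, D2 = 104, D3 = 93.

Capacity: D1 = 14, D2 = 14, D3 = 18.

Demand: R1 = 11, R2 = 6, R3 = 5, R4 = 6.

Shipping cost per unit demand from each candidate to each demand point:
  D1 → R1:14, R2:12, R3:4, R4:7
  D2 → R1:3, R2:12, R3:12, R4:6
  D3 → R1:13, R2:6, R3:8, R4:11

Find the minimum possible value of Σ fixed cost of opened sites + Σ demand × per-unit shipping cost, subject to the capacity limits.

Open {D2, D3}; cheapest assignment that respects the capacities:
  D2 (cap 14, load 11): R1 — cost 11×3 = 33
  D3 (cap 18, load 17): R2, R3, R4 — cost 6×6 + 5×8 + 6×11 = 142
  Shipping 175, fixed 197 → total 372.
  Any other capacity-feasible assignment to {D2, D3} ships for at least 175.
Compare {D1, D2, D3}: its best feasible assignment gives total 421.
Compare {D1, D3}: its best feasible assignment gives total 427.
Every other set of open sites that can feasibly serve all demand totals ≥ 421 even under its best assignment. Minimum: 372.

372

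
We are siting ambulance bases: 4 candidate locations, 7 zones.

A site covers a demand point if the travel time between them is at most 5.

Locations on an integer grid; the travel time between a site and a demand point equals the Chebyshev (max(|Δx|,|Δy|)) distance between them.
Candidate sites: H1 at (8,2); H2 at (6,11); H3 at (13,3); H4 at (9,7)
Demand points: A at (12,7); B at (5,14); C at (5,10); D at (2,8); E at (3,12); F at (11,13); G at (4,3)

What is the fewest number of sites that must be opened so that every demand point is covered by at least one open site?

Coverage sets (demand points within 5 of each site):
  H1: {A, G}
  H2: {B, C, D, E, F}
  H3: {A}
  H4: {A, C, G}
No single site covers all 7 demand points.
But {H1, H2} covers everything, so the minimum is 2.

2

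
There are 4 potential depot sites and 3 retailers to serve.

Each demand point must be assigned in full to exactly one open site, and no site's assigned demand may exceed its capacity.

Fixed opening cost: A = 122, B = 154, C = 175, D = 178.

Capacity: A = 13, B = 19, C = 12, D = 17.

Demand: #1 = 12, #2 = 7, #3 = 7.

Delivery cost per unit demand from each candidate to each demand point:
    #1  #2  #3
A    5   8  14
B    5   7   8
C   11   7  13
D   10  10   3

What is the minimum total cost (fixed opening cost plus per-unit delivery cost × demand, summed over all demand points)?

Open {A, B}; cheapest assignment that respects the capacities:
  A (cap 13, load 12): #1 — cost 12×5 = 60
  B (cap 19, load 14): #2, #3 — cost 7×7 + 7×8 = 105
  Shipping 165, fixed 276 → total 441.
  Any other capacity-feasible assignment to {A, B} ships for at least 165.
Compare {A, D}: its best feasible assignment gives total 451.
Compare {B, D}: its best feasible assignment gives total 462.
Every other set of open sites that can feasibly serve all demand totals ≥ 451 even under its best assignment. Minimum: 441.

441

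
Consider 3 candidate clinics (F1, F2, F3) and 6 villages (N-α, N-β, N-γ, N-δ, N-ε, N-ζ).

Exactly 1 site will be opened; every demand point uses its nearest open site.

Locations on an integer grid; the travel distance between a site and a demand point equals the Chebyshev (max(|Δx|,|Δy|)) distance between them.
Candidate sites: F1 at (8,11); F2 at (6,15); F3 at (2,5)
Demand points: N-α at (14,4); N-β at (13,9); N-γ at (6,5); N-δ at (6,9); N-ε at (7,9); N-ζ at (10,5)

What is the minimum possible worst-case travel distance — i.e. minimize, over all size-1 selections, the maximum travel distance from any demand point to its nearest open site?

Open {F1}.
  Farthest demand point is N-α at travel distance 7 (to F1); all others are ≤ 7.
With {F2} the worst case is 11.
With {F3} the worst case is 12.
No size-1 selection achieves below 7.

7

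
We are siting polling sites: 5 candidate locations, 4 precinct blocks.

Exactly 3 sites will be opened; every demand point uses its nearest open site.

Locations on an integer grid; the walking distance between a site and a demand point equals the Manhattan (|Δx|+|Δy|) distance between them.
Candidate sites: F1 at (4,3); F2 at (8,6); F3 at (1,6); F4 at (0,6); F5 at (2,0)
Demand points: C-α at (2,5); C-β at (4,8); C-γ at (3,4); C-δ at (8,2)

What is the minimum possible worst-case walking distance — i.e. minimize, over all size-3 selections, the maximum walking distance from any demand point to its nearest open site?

5

Open {F1, F2, F3}.
  Farthest demand point is C-β at walking distance 5 (to F1); all others are ≤ 5.
With {F1, F2, F4} the worst case is 5.
With {F1, F2, F5} the worst case is 5.
No size-3 selection achieves below 5.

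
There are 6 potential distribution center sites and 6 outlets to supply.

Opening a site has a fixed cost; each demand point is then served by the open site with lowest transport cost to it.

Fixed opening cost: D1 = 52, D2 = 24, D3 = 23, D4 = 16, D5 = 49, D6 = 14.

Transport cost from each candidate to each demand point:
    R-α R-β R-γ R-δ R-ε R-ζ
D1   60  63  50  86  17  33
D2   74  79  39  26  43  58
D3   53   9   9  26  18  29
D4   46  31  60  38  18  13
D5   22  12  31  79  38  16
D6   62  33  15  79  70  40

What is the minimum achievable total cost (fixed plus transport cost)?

160

Open {D3, D4}: assign each demand point to its cheapest open site.
  R-α→D4 46, R-β→D3 9, R-γ→D3 9, R-δ→D3 26, R-ε→D3 18, R-ζ→D4 13
  transport cost 121, fixed 39 → total 160.
Compare {D3}: transport cost 144 + fixed 23 = 167.
Compare {D3, D5}: transport cost 100 + fixed 72 = 172.
Compare {D3, D4, D6}: transport cost 121 + fixed 53 = 174.
All other subsets cost ≥ 167. Minimum total cost: 160.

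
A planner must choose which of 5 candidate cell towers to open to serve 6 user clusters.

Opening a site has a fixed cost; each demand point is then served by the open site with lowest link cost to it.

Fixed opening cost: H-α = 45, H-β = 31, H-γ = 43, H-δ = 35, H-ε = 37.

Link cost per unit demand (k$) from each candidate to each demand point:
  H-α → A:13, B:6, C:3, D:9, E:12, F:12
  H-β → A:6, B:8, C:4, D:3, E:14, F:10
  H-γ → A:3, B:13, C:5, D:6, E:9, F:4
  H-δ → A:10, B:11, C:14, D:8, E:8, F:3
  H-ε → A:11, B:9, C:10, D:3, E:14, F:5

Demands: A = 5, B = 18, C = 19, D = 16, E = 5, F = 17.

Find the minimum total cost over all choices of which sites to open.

Open {H-α, H-β, H-δ}: assign each demand point to its cheapest open site.
  A→H-β 5×6=30, B→H-α 18×6=108, C→H-α 19×3=57, D→H-β 16×3=48, E→H-δ 5×8=40, F→H-δ 17×3=51
  link cost 334, fixed 111 → total 445.
Compare {H-β, H-δ}: link cost 389 + fixed 66 = 455.
Compare {H-α, H-β, H-γ}: link cost 341 + fixed 119 = 460.
Compare {H-α, H-γ, H-ε}: link cost 341 + fixed 125 = 466.
All other subsets cost ≥ 455. Minimum total cost: 445.

445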